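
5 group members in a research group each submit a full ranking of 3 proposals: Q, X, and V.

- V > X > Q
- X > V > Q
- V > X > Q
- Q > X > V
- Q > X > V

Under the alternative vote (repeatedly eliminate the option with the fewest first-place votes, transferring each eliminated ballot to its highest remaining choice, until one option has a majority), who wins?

V

Round 1: Q 2, V 2, X 1. X has the fewest and is eliminated.
Round 2: V 3, Q 2. V has a majority.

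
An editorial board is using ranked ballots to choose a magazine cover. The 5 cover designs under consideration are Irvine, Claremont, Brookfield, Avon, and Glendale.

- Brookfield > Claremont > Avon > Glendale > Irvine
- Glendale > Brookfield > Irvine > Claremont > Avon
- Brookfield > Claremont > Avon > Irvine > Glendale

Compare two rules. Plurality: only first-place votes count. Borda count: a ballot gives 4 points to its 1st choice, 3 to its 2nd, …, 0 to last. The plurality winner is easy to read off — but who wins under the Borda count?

Plurality first-place counts: Irvine 0, Claremont 0, Brookfield 2, Avon 0, Glendale 1 → Brookfield.
Borda totals: Irvine 3, Claremont 7, Brookfield 11, Avon 4, Glendale 5 → Brookfield.

Brookfield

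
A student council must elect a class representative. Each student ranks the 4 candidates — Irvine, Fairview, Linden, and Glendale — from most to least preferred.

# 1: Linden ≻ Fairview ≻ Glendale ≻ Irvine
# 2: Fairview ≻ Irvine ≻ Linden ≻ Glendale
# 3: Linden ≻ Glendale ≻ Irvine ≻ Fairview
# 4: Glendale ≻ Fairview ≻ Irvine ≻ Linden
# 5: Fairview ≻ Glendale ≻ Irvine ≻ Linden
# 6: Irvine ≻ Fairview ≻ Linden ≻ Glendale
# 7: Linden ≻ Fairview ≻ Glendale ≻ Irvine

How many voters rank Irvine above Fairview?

2

Ballots ranking Irvine above Fairview: 2.
Ballots ranking Fairview above Irvine: 5.
So 2 of 7 voters prefer Irvine to Fairview.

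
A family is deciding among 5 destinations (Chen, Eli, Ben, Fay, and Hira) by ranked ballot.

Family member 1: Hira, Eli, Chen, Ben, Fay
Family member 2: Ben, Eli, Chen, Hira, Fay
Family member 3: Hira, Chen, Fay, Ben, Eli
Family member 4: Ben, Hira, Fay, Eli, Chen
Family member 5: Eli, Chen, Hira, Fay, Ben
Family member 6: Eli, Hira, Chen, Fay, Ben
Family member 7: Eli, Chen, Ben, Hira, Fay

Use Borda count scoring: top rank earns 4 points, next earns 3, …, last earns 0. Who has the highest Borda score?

Eli

Borda scores:
  Chen: 2 + 2 + 3 + 0 + 3 + 2 + 3 = 15
  Eli: 3 + 3 + 0 + 1 + 4 + 4 + 4 = 19
  Ben: 1 + 4 + 1 + 4 + 0 + 0 + 2 = 12
  Fay: 0 + 0 + 2 + 2 + 1 + 1 + 0 = 6
  Hira: 4 + 1 + 4 + 3 + 2 + 3 + 1 = 18
Eli has the highest total.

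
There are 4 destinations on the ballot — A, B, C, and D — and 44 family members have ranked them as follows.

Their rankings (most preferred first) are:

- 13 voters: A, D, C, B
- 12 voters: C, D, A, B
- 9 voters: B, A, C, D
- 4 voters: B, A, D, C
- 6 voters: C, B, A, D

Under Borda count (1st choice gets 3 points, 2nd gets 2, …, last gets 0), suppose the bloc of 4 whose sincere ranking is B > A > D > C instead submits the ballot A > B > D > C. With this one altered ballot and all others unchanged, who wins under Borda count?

A

Borda totals with the altered ballot: A 87, B 47, C 76, D 54.
The winner is unchanged: still A.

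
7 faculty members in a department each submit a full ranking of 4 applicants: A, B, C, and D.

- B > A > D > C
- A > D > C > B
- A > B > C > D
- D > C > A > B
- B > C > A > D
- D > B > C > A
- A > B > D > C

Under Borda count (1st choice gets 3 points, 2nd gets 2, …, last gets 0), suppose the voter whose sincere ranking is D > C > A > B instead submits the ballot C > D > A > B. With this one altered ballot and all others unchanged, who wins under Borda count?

Borda totals with the altered ballot: A 13, B 12, C 8, D 9.
The winner is unchanged: still A.

A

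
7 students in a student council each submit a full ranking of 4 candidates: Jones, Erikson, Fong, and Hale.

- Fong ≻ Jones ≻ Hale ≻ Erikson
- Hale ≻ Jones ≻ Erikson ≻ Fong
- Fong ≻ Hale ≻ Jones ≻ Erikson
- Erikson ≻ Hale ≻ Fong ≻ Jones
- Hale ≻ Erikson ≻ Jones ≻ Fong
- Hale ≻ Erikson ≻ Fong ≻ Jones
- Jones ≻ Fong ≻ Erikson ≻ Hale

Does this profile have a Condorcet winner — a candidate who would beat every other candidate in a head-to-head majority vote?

Yes

Head-to-head results (7 voters total):
Jones vs Erikson: Jones wins 4–3.
Jones vs Fong: Fong wins 4–3.
Jones vs Hale: Hale wins 5–2.
Erikson vs Fong: Erikson wins 4–3.
Erikson vs Hale: Hale wins 5–2.
Fong vs Hale: Hale wins 4–3.
Hale beats each rival — Jones (5–2), Erikson (5–2), Fong (4–3) — so Hale is the Condorcet winner.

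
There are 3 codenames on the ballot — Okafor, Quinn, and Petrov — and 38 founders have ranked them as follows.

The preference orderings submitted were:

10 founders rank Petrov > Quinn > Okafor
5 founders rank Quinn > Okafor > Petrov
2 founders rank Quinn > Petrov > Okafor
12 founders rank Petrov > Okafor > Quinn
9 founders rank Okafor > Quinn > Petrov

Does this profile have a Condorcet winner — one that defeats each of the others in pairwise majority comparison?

Yes

Head-to-head results (38 voters total):
Okafor vs Quinn: Okafor wins 21–17.
Okafor vs Petrov: Petrov wins 24–14.
Quinn vs Petrov: Petrov wins 22–16.
Petrov beats each rival — Okafor (24–14), Quinn (22–16) — so Petrov is the Condorcet winner.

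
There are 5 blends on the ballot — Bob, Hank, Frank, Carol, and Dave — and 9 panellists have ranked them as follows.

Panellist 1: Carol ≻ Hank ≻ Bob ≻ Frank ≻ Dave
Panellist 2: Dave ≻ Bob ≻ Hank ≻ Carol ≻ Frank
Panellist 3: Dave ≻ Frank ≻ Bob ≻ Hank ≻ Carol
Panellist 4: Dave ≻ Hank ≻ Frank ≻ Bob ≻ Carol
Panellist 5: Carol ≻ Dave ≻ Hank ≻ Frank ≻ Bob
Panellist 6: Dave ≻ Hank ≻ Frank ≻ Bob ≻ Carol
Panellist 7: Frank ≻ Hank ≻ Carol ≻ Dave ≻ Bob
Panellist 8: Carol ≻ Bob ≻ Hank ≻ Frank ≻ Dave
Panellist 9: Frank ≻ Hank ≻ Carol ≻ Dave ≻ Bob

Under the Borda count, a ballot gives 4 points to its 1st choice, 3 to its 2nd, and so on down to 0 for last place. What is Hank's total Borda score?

22

Borda scores:
  Bob: 2 + 3 + 2 + 1 + 0 + 1 + 0 + 3 + 0 = 12
  Hank: 3 + 2 + 1 + 3 + 2 + 3 + 3 + 2 + 3 = 22
  Frank: 1 + 0 + 3 + 2 + 1 + 2 + 4 + 1 + 4 = 18
  Carol: 4 + 1 + 0 + 0 + 4 + 0 + 2 + 4 + 2 = 17
  Dave: 0 + 4 + 4 + 4 + 3 + 4 + 1 + 0 + 1 = 21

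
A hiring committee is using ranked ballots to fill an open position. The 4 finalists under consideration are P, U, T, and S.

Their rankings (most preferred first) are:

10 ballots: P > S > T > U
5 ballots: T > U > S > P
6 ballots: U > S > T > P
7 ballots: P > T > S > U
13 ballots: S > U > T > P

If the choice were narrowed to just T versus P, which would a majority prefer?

T

Ballots ranking T above P: 5+6+13 = 24.
Ballots ranking P above T: 10+7 = 17.
T wins the head-to-head, 24–17.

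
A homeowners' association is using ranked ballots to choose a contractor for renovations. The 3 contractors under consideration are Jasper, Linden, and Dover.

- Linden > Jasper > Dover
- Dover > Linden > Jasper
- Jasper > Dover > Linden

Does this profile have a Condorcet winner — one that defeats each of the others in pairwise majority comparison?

Head-to-head results (3 voters total):
Jasper vs Linden: Linden wins 2–1.
Jasper vs Dover: Jasper wins 2–1.
Linden vs Dover: Dover wins 2–1.
No candidate beats all others: Jasper beats Dover beats Linden beats Jasper, a majority cycle.

No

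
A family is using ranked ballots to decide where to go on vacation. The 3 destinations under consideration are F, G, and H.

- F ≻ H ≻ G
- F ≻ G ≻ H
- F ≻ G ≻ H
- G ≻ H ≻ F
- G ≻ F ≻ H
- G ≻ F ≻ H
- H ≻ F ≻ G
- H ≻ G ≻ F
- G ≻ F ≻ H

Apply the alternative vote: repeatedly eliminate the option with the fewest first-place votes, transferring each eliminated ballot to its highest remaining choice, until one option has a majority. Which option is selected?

G

Round 1: G 4, F 3, H 2. H has the fewest and is eliminated.
Round 2: G 5, F 4. G has a majority.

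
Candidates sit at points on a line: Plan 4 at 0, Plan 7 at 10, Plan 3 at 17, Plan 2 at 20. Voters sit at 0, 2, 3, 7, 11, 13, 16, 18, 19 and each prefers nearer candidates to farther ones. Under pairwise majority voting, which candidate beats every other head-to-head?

With single-peaked preferences on a line, the Condorcet winner is the candidate closest to the median voter.
The median voter (position 11) is closest to Plan 7 at 10.
Check: Plan 7 vs Plan 4 — voters closer to Plan 7: 6 of 9.

Plan 7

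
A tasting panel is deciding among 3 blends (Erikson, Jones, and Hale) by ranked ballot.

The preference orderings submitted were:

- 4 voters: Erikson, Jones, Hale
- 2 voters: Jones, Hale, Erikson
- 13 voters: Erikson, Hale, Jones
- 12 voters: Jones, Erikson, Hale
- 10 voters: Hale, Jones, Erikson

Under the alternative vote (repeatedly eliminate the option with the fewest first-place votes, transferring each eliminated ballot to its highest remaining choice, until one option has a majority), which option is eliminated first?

Hale

Round 1: Erikson 17, Jones 14, Hale 10. Hale has the fewest and is eliminated.
Round 2: Jones 24, Erikson 17. Jones has a majority.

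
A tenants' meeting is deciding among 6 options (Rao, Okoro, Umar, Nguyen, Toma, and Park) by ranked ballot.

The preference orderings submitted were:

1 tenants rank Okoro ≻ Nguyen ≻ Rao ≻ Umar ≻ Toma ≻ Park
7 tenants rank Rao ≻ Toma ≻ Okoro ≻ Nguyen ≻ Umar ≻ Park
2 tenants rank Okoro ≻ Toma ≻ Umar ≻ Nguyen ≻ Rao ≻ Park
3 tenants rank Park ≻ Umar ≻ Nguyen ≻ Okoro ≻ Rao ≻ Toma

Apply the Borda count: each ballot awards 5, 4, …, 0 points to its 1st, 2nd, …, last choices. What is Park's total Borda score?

15

Borda scores:
  Rao: 3 + 7·5 + 2·1 + 3·1 = 43
  Okoro: 5 + 7·3 + 2·5 + 3·2 = 42
  Umar: 2 + 7·1 + 2·3 + 3·4 = 27
  Nguyen: 4 + 7·2 + 2·2 + 3·3 = 31
  Toma: 1 + 7·4 + 2·4 + 3·0 = 37
  Park: 0 + 7·0 + 2·0 + 3·5 = 15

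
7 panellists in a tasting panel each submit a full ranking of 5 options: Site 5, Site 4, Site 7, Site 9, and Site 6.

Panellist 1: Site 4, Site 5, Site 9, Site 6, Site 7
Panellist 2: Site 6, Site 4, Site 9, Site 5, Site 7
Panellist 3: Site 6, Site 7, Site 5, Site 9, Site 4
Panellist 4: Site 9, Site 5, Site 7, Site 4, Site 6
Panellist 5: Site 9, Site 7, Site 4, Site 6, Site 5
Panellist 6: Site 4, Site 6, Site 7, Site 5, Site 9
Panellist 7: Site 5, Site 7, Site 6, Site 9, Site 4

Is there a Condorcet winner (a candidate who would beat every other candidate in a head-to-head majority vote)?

No

Head-to-head results (7 voters total):
Site 5 vs Site 4: Site 4 wins 4–3.
Site 5 vs Site 7: Site 5 wins 4–3.
Site 5 vs Site 9: Site 5 wins 4–3.
Site 5 vs Site 6: Site 6 wins 4–3.
Site 4 vs Site 7: Site 7 wins 4–3.
Site 4 vs Site 9: Site 9 wins 4–3.
Site 4 vs Site 6: Site 4 wins 4–3.
Site 7 vs Site 9: Site 9 wins 4–3.
Site 7 vs Site 6: Site 6 wins 4–3.
Site 9 vs Site 6: Site 6 wins 4–3.
No candidate beats all others: Site 5 beats Site 7 beats Site 4 beats Site 5, a majority cycle.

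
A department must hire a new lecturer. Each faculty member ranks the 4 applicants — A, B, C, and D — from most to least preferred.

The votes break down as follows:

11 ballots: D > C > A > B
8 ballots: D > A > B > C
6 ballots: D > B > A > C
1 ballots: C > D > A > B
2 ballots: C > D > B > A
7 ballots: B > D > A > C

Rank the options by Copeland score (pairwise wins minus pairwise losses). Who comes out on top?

Pairwise results:
  A vs B: A wins 20–15.
  A vs C: A wins 21–14.
  A vs D: D wins 35–0.
  B vs C: B wins 21–14.
  B vs D: D wins 28–7.
  C vs D: D wins 32–3.
Copeland scores (wins − losses):
  A: 2 − 1 = 1
  B: 1 − 2 = -1
  C: 0 − 3 = -3
  D: 3 − 0 = 3
D has the best Copeland score.

D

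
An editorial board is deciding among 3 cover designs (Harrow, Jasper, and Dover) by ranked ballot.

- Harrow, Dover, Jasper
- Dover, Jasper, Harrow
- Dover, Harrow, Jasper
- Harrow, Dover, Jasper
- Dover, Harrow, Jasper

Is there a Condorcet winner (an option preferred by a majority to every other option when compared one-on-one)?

Head-to-head results (5 voters total):
Harrow vs Jasper: Harrow wins 4–1.
Harrow vs Dover: Dover wins 3–2.
Jasper vs Dover: Dover wins 5–0.
Dover beats each rival — Harrow (3–2), Jasper (5–0) — so Dover is the Condorcet winner.

Yes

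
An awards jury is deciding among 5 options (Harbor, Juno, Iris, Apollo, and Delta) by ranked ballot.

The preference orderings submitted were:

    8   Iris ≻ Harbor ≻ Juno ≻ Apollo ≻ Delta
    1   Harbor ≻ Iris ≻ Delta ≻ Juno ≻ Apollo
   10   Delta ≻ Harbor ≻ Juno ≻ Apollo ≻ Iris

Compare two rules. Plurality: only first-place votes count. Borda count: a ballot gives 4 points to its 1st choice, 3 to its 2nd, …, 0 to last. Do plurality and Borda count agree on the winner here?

Plurality first-place counts: Harbor 1, Juno 0, Iris 8, Apollo 0, Delta 10 → Delta.
Borda totals: Harbor 58, Juno 37, Iris 35, Apollo 18, Delta 42 → Harbor.
The two rules disagree: plurality picks Delta, Borda picks Harbor.

No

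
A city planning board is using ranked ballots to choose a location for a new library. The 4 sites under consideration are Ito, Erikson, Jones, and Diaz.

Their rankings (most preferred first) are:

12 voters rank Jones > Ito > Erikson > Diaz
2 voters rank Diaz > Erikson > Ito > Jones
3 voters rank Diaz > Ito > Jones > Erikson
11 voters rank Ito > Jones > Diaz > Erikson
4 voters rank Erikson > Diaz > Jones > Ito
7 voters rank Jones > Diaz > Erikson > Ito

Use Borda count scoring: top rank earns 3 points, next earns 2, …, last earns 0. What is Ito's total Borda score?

65

Borda scores:
  Ito: 12·2 + 2·1 + 3·2 + 11·3 + 4·0 + 7·0 = 65
  Erikson: 12·1 + 2·2 + 3·0 + 11·0 + 4·3 + 7·1 = 35
  Jones: 12·3 + 2·0 + 3·1 + 11·2 + 4·1 + 7·3 = 86
  Diaz: 12·0 + 2·3 + 3·3 + 11·1 + 4·2 + 7·2 = 48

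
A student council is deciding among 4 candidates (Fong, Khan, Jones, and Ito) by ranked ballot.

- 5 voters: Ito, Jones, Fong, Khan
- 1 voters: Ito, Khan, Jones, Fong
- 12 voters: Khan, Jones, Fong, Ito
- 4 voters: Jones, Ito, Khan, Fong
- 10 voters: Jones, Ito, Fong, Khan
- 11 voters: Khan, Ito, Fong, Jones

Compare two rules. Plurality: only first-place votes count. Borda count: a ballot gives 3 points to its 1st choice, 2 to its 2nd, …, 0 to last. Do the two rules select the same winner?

Plurality first-place counts: Fong 0, Khan 23, Jones 14, Ito 6 → Khan.
Borda totals: Fong 38, Khan 75, Jones 77, Ito 68 → Jones.
The two rules disagree: plurality picks Khan, Borda picks Jones.

No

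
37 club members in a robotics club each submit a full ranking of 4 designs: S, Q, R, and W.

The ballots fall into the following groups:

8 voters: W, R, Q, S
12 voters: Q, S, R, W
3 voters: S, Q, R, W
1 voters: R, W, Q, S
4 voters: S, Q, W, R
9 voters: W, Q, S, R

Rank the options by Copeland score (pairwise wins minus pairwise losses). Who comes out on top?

Q

Pairwise results:
  S vs Q: Q wins 30–7.
  S vs R: S wins 28–9.
  S vs W: S wins 19–18.
  Q vs R: Q wins 28–9.
  Q vs W: Q wins 19–18.
  R vs W: W wins 21–16.
Copeland scores (wins − losses):
  S: 2 − 1 = 1
  Q: 3 − 0 = 3
  R: 0 − 3 = -3
  W: 1 − 2 = -1
Q has the best Copeland score.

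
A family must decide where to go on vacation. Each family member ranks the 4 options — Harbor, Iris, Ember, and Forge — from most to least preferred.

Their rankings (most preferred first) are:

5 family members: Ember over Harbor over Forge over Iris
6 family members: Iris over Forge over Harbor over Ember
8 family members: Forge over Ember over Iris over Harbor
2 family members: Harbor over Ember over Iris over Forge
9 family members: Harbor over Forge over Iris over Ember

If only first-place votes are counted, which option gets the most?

Harbor

First-place vote totals:
  Harbor: 11
  Iris: 6
  Ember: 5
  Forge: 8
Harbor has the most first-place votes.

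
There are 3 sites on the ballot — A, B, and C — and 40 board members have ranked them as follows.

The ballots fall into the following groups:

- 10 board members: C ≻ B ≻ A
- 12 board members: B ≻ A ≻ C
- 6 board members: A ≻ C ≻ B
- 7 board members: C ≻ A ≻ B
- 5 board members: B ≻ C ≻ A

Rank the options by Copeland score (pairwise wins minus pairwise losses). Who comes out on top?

Pairwise results:
  A vs B: B wins 27–13.
  A vs C: C wins 22–18.
  B vs C: C wins 23–17.
Copeland scores (wins − losses):
  A: 0 − 2 = -2
  B: 1 − 1 = 0
  C: 2 − 0 = 2
C has the best Copeland score.

C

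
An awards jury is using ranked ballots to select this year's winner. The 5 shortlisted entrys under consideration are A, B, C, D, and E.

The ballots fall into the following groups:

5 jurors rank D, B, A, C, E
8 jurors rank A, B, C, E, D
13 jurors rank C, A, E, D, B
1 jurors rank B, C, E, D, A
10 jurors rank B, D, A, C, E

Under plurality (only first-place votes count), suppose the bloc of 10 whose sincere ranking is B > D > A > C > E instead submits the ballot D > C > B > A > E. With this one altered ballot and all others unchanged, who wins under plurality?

D

First-place totals with the altered ballot: A 8, B 1, C 13, D 15, E 0.
The switch changes the winner from C to D.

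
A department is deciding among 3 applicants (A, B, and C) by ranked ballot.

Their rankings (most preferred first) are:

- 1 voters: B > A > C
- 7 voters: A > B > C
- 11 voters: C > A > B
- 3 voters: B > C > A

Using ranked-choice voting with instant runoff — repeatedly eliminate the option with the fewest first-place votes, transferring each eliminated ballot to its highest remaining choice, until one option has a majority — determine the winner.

Round 1: C 11, A 7, B 4. B has the fewest and is eliminated.
Round 2: C 14, A 8. C has a majority.

C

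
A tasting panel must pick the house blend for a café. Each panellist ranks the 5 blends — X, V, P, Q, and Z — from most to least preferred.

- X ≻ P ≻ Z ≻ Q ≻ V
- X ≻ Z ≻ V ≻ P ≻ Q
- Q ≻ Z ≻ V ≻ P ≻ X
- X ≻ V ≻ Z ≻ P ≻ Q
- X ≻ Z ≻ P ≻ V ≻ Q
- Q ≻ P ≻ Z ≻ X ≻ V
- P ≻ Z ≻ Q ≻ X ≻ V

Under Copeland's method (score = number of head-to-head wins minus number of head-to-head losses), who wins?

X

Pairwise results:
  X vs V: X wins 6–1.
  X vs P: X wins 4–3.
  X vs Q: X wins 4–3.
  X vs Z: X wins 4–3.
  V vs P: P wins 4–3.
  V vs Q: Q wins 4–3.
  V vs Z: Z wins 6–1.
  P vs Q: P wins 5–2.
  P vs Z: Z wins 4–3.
  Q vs Z: Z wins 5–2.
Copeland scores (wins − losses):
  X: 4 − 0 = 4
  V: 0 − 4 = -4
  P: 2 − 2 = 0
  Q: 1 − 3 = -2
  Z: 3 − 1 = 2
X has the best Copeland score.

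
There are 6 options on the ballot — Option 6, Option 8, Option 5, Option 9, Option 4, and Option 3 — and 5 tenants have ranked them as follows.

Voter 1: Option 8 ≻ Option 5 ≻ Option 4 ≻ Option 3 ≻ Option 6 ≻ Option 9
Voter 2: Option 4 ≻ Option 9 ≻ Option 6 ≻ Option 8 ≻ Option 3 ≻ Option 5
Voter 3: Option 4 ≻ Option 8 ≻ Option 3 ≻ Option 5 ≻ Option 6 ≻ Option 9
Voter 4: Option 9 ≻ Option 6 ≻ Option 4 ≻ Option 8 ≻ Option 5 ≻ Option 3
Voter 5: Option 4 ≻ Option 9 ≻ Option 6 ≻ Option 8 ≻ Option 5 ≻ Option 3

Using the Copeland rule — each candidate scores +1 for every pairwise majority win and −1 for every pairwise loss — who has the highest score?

Pairwise results:
  Option 6 vs Option 8: Option 6 wins 3–2.
  Option 6 vs Option 5: Option 6 wins 3–2.
  Option 6 vs Option 9: Option 9 wins 3–2.
  Option 6 vs Option 4: Option 4 wins 4–1.
  Option 6 vs Option 3: Option 6 wins 3–2.
  Option 8 vs Option 5: Option 8 wins 5–0.
  Option 8 vs Option 9: Option 9 wins 3–2.
  Option 8 vs Option 4: Option 4 wins 4–1.
  Option 8 vs Option 3: Option 8 wins 5–0.
  Option 5 vs Option 9: Option 9 wins 3–2.
  Option 5 vs Option 4: Option 4 wins 4–1.
  Option 5 vs Option 3: Option 5 wins 3–2.
  Option 9 vs Option 4: Option 4 wins 4–1.
  Option 9 vs Option 3: Option 9 wins 3–2.
  Option 4 vs Option 3: Option 4 wins 5–0.
Copeland scores (wins − losses):
  Option 6: 3 − 2 = 1
  Option 8: 2 − 3 = -1
  Option 5: 1 − 4 = -3
  Option 9: 4 − 1 = 3
  Option 4: 5 − 0 = 5
  Option 3: 0 − 5 = -5
Option 4 has the best Copeland score.

Option 4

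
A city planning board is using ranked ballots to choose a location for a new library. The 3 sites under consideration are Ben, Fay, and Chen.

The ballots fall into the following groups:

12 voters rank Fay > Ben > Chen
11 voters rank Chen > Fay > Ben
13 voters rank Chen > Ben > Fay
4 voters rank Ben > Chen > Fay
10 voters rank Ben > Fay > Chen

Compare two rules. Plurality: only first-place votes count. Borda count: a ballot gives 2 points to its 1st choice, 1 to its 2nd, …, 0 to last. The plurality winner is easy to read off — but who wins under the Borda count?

Ben

Plurality first-place counts: Ben 14, Fay 12, Chen 24 → Chen.
Borda totals: Ben 53, Fay 45, Chen 52 → Ben.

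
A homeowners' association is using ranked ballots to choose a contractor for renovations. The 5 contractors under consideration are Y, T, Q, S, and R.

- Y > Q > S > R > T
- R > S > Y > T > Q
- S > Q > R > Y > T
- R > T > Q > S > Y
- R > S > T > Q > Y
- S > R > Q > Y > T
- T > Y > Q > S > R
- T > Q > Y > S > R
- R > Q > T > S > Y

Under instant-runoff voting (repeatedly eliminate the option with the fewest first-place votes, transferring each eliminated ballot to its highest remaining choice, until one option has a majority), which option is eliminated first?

Q

Round 1: R 4, T 2, S 2, Y 1, Q 0. Q has the fewest and is eliminated.
Round 2: R 4, T 2, S 2, Y 1. Y has the fewest and is eliminated.
Round 3: R 4, S 3, T 2. T has the fewest and is eliminated.
Round 4: S 5, R 4. S has a majority.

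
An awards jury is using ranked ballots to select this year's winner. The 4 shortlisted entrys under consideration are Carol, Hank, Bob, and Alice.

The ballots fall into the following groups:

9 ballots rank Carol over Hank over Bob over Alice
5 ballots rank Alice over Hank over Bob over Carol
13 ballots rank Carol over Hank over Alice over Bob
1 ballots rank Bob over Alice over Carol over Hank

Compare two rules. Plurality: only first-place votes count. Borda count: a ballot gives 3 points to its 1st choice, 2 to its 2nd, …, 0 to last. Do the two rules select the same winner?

Yes

Plurality first-place counts: Carol 22, Hank 0, Bob 1, Alice 5 → Carol.
Borda totals: Carol 67, Hank 54, Bob 17, Alice 30 → Carol.
The two rules agree on Carol.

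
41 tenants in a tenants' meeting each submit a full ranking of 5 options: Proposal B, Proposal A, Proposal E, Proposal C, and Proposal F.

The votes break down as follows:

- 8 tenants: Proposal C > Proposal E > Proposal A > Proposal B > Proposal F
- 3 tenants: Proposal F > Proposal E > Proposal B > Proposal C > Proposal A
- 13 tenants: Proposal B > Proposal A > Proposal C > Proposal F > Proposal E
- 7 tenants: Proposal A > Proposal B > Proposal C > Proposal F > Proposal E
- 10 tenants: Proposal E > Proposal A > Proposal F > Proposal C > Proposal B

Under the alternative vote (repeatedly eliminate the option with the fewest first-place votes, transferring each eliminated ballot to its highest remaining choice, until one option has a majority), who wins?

Round 1: Proposal B 13, Proposal E 10, Proposal C 8, Proposal A 7, Proposal F 3. Proposal F has the fewest and is eliminated.
Round 2: Proposal B 13, Proposal E 13, Proposal C 8, Proposal A 7. Proposal A has the fewest and is eliminated.
Round 3: Proposal B 20, Proposal E 13, Proposal C 8. Proposal C has the fewest and is eliminated.
Round 4: Proposal E 21, Proposal B 20. Proposal E has a majority.

Proposal E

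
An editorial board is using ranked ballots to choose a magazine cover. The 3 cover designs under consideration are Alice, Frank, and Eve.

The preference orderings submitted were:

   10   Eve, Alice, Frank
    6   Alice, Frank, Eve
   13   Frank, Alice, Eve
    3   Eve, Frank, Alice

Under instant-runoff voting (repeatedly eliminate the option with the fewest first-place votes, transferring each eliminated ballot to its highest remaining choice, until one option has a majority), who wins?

Round 1: Frank 13, Eve 13, Alice 6. Alice has the fewest and is eliminated.
Round 2: Frank 19, Eve 13. Frank has a majority.

Frank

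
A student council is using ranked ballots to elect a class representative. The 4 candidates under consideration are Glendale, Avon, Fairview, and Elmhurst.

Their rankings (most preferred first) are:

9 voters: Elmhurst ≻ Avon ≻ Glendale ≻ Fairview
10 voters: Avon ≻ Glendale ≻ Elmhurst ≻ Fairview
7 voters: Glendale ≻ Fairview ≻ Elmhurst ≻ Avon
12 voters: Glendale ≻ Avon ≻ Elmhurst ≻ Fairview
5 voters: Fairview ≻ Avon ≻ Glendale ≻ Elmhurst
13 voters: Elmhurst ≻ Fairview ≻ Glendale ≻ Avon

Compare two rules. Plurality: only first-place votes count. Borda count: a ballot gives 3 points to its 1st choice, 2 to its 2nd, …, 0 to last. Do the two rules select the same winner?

No

Plurality first-place counts: Glendale 19, Avon 10, Fairview 5, Elmhurst 22 → Elmhurst.
Borda totals: Glendale 104, Avon 82, Fairview 55, Elmhurst 95 → Glendale.
The two rules disagree: plurality picks Elmhurst, Borda picks Glendale.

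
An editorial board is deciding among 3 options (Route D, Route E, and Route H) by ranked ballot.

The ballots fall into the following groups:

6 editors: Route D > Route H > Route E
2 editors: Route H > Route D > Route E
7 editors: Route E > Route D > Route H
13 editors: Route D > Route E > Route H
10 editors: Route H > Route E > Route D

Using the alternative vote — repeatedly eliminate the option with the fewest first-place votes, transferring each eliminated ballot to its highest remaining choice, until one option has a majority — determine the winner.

Round 1: Route D 19, Route H 12, Route E 7. Route E has the fewest and is eliminated.
Round 2: Route D 26, Route H 12. Route D has a majority.

Route D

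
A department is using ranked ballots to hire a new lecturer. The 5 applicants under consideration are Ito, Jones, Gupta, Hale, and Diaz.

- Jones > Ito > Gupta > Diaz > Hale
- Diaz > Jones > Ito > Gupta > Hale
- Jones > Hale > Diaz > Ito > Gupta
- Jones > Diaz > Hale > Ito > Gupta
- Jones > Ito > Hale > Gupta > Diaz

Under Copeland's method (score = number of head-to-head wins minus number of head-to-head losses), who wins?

Jones

Pairwise results:
  Ito vs Jones: Jones wins 5–0.
  Ito vs Gupta: Ito wins 5–0.
  Ito vs Hale: Ito wins 3–2.
  Ito vs Diaz: Diaz wins 3–2.
  Jones vs Gupta: Jones wins 5–0.
  Jones vs Hale: Jones wins 5–0.
  Jones vs Diaz: Jones wins 4–1.
  Gupta vs Hale: Hale wins 3–2.
  Gupta vs Diaz: Diaz wins 3–2.
  Hale vs Diaz: Diaz wins 3–2.
Copeland scores (wins − losses):
  Ito: 2 − 2 = 0
  Jones: 4 − 0 = 4
  Gupta: 0 − 4 = -4
  Hale: 1 − 3 = -2
  Diaz: 3 − 1 = 2
Jones has the best Copeland score.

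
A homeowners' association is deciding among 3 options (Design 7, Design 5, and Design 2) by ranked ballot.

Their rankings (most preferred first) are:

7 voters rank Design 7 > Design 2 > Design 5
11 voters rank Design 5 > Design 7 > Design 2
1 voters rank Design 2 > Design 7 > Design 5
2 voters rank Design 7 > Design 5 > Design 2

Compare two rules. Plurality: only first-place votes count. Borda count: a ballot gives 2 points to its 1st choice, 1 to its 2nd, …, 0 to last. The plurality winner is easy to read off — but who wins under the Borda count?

Plurality first-place counts: Design 7 9, Design 5 11, Design 2 1 → Design 5.
Borda totals: Design 7 30, Design 5 24, Design 2 9 → Design 7.

Design 7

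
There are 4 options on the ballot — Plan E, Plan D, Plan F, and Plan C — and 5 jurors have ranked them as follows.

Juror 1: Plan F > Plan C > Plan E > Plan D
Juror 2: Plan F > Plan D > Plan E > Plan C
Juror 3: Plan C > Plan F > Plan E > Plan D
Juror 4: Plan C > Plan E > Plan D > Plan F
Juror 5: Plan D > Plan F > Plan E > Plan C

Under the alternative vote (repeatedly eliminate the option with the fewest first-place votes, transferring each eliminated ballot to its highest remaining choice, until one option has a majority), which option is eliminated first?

Plan E

Round 1: Plan F 2, Plan C 2, Plan D 1, Plan E 0. Plan E has the fewest and is eliminated.
Round 2: Plan F 2, Plan C 2, Plan D 1. Plan D has the fewest and is eliminated.
Round 3: Plan F 3, Plan C 2. Plan F has a majority.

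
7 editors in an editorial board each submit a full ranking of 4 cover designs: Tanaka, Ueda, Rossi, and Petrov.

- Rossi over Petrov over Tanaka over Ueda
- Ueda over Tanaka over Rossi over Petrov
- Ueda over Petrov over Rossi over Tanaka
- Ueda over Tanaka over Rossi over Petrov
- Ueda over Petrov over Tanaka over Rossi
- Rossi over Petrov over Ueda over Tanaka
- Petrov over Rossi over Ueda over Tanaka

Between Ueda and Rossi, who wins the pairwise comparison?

Ballots ranking Ueda above Rossi: 4.
Ballots ranking Rossi above Ueda: 3.
Ueda wins the head-to-head, 4–3.

Ueda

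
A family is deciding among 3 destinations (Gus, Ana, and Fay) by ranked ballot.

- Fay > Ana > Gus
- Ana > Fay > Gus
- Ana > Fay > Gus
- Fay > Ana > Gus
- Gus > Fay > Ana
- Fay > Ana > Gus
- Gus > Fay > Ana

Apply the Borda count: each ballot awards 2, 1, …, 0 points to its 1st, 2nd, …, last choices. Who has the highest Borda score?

Borda scores:
  Gus: 0 + 0 + 0 + 0 + 2 + 0 + 2 = 4
  Ana: 1 + 2 + 2 + 1 + 0 + 1 + 0 = 7
  Fay: 2 + 1 + 1 + 2 + 1 + 2 + 1 = 10
Fay has the highest total.

Fay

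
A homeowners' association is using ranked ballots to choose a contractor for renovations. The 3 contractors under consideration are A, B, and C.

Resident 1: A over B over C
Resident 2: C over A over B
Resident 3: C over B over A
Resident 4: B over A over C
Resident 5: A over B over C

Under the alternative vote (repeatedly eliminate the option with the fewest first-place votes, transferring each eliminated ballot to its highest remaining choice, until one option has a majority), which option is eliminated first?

B

Round 1: A 2, C 2, B 1. B has the fewest and is eliminated.
Round 2: A 3, C 2. A has a majority.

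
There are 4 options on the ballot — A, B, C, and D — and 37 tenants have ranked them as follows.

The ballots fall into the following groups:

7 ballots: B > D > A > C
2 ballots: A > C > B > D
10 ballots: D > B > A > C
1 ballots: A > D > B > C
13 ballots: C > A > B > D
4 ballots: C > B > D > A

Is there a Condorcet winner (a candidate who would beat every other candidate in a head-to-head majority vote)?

No

Head-to-head results (37 voters total):
A vs B: B wins 21–16.
A vs C: A wins 20–17.
A vs D: D wins 21–16.
B vs C: C wins 19–18.
B vs D: B wins 26–11.
C vs D: C wins 19–18.
No candidate beats all others: A beats C beats B beats A, a majority cycle.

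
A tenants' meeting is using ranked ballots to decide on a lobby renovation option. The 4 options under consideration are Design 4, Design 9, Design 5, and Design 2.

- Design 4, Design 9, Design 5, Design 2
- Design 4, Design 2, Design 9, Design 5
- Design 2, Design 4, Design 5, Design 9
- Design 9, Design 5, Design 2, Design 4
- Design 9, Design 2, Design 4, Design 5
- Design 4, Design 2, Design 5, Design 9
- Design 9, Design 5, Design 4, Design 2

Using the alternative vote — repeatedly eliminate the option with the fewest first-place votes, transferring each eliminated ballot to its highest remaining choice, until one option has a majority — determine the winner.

Round 1: Design 4 3, Design 9 3, Design 2 1, Design 5 0. Design 5 has the fewest and is eliminated.
Round 2: Design 4 3, Design 9 3, Design 2 1. Design 2 has the fewest and is eliminated.
Round 3: Design 4 4, Design 9 3. Design 4 has a majority.

Design 4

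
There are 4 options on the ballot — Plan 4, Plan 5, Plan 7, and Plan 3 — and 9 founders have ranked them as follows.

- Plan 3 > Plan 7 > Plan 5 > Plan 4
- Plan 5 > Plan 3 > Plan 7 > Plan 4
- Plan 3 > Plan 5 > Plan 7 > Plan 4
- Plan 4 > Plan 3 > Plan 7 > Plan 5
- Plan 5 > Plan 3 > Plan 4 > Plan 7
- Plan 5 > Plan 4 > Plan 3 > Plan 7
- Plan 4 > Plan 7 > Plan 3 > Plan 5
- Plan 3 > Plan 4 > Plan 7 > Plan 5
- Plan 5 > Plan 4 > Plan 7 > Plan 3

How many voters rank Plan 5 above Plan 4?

Ballots ranking Plan 5 above Plan 4: 6.
Ballots ranking Plan 4 above Plan 5: 3.
So 6 of 9 voters prefer Plan 5 to Plan 4.

6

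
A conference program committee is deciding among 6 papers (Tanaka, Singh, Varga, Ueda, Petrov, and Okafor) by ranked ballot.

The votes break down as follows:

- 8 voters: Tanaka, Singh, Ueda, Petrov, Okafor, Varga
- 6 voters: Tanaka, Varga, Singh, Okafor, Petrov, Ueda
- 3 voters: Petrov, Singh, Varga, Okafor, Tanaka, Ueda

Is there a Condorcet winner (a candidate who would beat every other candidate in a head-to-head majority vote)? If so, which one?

Tanaka

Head-to-head results (17 voters total):
Tanaka vs Singh: Tanaka wins 14–3.
Tanaka vs Varga: Tanaka wins 14–3.
Tanaka vs Ueda: Tanaka wins 17–0.
Tanaka vs Petrov: Tanaka wins 14–3.
Tanaka vs Okafor: Tanaka wins 14–3.
Singh vs Varga: Singh wins 11–6.
Singh vs Ueda: Singh wins 17–0.
Singh vs Petrov: Singh wins 14–3.
Singh vs Okafor: Singh wins 17–0.
Varga vs Ueda: Varga wins 9–8.
Varga vs Petrov: Petrov wins 11–6.
Varga vs Okafor: Varga wins 9–8.
Ueda vs Petrov: Petrov wins 9–8.
Ueda vs Okafor: Okafor wins 9–8.
Petrov vs Okafor: Petrov wins 11–6.
Tanaka beats each rival — Singh (14–3), Varga (14–3), Ueda (17–0), Petrov (14–3), Okafor (14–3) — so Tanaka is the Condorcet winner.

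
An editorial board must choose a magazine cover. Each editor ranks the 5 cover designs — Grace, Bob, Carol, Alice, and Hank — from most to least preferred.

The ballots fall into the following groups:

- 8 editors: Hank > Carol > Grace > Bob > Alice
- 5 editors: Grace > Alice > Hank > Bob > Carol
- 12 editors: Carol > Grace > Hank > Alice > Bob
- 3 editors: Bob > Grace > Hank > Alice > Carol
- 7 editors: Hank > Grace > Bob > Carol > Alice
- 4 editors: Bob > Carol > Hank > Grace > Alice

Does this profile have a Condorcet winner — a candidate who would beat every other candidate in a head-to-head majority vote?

No

Head-to-head results (39 voters total):
Grace vs Bob: Grace wins 32–7.
Grace vs Carol: Carol wins 24–15.
Grace vs Alice: Grace wins 39–0.
Grace vs Hank: Grace wins 20–19.
Bob vs Carol: Carol wins 20–19.
Bob vs Alice: Bob wins 22–17.
Bob vs Hank: Hank wins 32–7.
Carol vs Alice: Carol wins 31–8.
Carol vs Hank: Hank wins 23–16.
Alice vs Hank: Hank wins 34–5.
No candidate beats all others: Grace beats Hank beats Carol beats Grace, a majority cycle.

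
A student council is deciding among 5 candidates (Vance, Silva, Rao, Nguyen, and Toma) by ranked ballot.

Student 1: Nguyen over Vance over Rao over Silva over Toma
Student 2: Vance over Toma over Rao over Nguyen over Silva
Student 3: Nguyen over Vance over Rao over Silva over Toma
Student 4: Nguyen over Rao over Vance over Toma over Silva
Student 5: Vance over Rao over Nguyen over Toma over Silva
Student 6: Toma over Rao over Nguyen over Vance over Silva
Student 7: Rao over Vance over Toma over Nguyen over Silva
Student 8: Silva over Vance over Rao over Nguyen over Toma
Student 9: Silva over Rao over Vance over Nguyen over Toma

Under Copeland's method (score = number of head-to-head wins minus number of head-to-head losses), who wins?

Pairwise results:
  Vance vs Silva: Vance wins 7–2.
  Vance vs Rao: Vance wins 5–4.
  Vance vs Nguyen: Vance wins 5–4.
  Vance vs Toma: Vance wins 8–1.
  Silva vs Rao: Rao wins 7–2.
  Silva vs Nguyen: Nguyen wins 7–2.
  Silva vs Toma: Toma wins 5–4.
  Rao vs Nguyen: Rao wins 6–3.
  Rao vs Toma: Rao wins 7–2.
  Nguyen vs Toma: Nguyen wins 6–3.
Copeland scores (wins − losses):
  Vance: 4 − 0 = 4
  Silva: 0 − 4 = -4
  Rao: 3 − 1 = 2
  Nguyen: 2 − 2 = 0
  Toma: 1 − 3 = -2
Vance has the best Copeland score.

Vance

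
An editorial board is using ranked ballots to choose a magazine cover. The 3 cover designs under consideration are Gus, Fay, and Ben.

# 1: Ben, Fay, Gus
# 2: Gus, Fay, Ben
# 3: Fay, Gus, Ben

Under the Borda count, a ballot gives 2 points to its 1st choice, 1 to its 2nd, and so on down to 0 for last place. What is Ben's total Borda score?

Borda scores:
  Gus: 0 + 2 + 1 = 3
  Fay: 1 + 1 + 2 = 4
  Ben: 2 + 0 + 0 = 2

2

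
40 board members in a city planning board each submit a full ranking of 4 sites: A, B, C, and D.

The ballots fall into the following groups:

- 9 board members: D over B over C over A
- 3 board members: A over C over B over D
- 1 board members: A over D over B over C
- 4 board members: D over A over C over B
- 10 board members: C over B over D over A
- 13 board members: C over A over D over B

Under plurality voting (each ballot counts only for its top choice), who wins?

C

First-place vote totals:
  A: 4
  B: 0
  C: 23
  D: 13
C has the most first-place votes.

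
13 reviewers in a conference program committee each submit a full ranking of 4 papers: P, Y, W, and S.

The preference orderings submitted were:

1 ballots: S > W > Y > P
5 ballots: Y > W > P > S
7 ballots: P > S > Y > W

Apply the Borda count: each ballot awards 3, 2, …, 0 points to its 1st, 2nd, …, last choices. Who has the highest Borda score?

P

Borda scores:
  P: 0 + 5·1 + 7·3 = 26
  Y: 1 + 5·3 + 7·1 = 23
  W: 2 + 5·2 + 7·0 = 12
  S: 3 + 5·0 + 7·2 = 17
P has the highest total.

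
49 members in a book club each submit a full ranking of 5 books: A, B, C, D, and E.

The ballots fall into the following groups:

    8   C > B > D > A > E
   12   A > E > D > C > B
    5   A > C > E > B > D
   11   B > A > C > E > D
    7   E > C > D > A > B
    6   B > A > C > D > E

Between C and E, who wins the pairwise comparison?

Ballots ranking C above E: 8+5+11+6 = 30.
Ballots ranking E above C: 12+7 = 19.
C wins the head-to-head, 30–19.

C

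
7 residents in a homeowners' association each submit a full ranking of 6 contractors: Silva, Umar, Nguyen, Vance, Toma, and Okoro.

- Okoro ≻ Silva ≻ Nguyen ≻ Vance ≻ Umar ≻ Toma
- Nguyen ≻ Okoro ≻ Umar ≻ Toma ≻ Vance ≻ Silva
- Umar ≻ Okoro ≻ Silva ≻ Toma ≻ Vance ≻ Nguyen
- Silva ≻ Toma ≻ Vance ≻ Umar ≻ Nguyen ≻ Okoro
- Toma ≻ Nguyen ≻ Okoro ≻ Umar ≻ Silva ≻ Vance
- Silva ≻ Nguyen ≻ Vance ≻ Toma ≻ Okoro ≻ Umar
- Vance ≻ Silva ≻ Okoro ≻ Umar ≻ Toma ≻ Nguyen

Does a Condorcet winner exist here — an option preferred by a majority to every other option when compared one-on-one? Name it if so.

There is no Condorcet winner

Head-to-head results (7 voters total):
Silva vs Umar: Silva wins 4–3.
Silva vs Nguyen: Silva wins 5–2.
Silva vs Vance: Silva wins 5–2.
Silva vs Toma: Silva wins 5–2.
Silva vs Okoro: Okoro wins 4–3.
Umar vs Nguyen: Nguyen wins 4–3.
Umar vs Vance: Vance wins 4–3.
Umar vs Toma: Umar wins 4–3.
Umar vs Okoro: Okoro wins 5–2.
Nguyen vs Vance: Nguyen wins 4–3.
Nguyen vs Toma: Toma wins 4–3.
Nguyen vs Okoro: Nguyen wins 4–3.
Vance vs Toma: Toma wins 4–3.
Vance vs Okoro: Okoro wins 4–3.
Toma vs Okoro: Okoro wins 4–3.
No candidate beats all others: Silva beats Nguyen beats Okoro beats Silva, a majority cycle.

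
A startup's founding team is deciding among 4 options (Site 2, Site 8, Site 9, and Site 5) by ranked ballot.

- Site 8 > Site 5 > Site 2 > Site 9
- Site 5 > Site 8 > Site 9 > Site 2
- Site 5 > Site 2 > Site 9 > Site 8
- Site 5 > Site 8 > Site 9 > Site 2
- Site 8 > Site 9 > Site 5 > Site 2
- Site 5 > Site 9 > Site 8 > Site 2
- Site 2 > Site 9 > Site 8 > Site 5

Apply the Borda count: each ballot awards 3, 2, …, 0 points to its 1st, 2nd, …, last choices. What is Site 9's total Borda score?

9

Borda scores:
  Site 2: 1 + 0 + 2 + 0 + 0 + 0 + 3 = 6
  Site 8: 3 + 2 + 0 + 2 + 3 + 1 + 1 = 12
  Site 9: 0 + 1 + 1 + 1 + 2 + 2 + 2 = 9
  Site 5: 2 + 3 + 3 + 3 + 1 + 3 + 0 = 15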